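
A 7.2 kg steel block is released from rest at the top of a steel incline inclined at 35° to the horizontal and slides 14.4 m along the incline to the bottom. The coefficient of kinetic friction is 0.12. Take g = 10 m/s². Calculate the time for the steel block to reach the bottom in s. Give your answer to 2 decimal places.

2.46 s

The weight component along the incline is mg sin 35° = 41.298 N and the normal force is N = mg cos 35° = 58.979 N.
Friction up the slope is f = μN = 0.12 × 58.979 = 7.077 N, so the net downslope force is 41.298 − 7.077 = 34.221 N and a = 34.221 / 7.2 = 4.7529 m/s².
Starting from rest, L = ½at², so t = √(2L/a) = √(2 × 14.4 / 4.7529) = 2.4616 s.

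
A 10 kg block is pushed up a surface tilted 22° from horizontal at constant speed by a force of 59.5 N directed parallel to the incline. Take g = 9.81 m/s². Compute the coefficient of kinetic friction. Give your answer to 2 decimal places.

At constant speed ΣF = 0 along the incline. The applied 59.5 N acts up the slope; the weight component mg sin 22° = 36.749 N and kinetic friction μN both act down the slope.
So 59.5 = 36.749 + μ × 90.957, giving μ = (59.5 − 36.749) / 90.957 = 0.2501.

0.25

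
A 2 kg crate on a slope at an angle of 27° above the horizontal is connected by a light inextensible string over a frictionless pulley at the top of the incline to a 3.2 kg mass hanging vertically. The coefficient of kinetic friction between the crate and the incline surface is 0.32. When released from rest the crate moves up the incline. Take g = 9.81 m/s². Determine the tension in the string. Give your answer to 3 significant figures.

For the crate on the incline: the weight component along the slope is m₁g sin 27° = 2 × 9.81 × 0.4540 = 8.907 N and the normal force is N = m₁g cos 27° = 17.482 N.
Kinetic friction opposes the crate's motion up the incline: f = μN = 0.32 × 17.482 = 5.594 N acting down the slope.
Newton's second law for the crate (up-slope positive): T − 8.907 − 5.594 = 2 a. For the hanging mass (downward positive): 3.2 × 9.81 − T = 3.2 a.
Adding the two equations eliminates T: 16.891 = 5.2 a, so a = 3.2483 m/s².
Then from the hanging mass's equation, T = 3.2 × (9.81 − 3.2483) = 20.997 N.

21.0 N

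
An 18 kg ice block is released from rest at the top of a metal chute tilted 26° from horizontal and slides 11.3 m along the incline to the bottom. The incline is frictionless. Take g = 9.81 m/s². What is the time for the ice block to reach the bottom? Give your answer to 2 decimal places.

The weight component along the incline is mg sin 26° = 77.408 N and the normal force is N = mg cos 26° = 158.709 N.
With no friction, a = g sin 26° = 4.3004 m/s².
Starting from rest, L = ½at², so t = √(2L/a) = √(2 × 11.3 / 4.3004) = 2.2924 s.

2.29 s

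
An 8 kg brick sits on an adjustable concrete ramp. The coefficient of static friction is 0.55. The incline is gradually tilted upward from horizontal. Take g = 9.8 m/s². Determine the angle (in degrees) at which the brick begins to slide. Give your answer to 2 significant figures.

29°

At the threshold of sliding, static friction is at its maximum μ_s N and exactly balances the weight component along the incline: mg sin θ = μ_s mg cos θ.
Hence tan θ = μ_s = 0.55, so θ = arctan(0.55) = 28.8108°.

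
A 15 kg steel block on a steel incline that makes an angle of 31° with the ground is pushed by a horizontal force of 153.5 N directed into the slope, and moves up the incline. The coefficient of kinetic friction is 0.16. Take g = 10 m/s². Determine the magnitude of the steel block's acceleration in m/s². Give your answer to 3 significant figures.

1.41 m/s²

The horizontal push has components F cos 31° = 153.5 × 0.8572 = 131.580 N up the incline and F sin 31° = 153.5 × 0.5150 = 79.053 N pressing into the surface.
The normal force is therefore N = mg cos 31° + F sin 31° = 128.580 + 79.053 = 207.633 N, and kinetic friction down the slope is μN = 0.16 × 207.633 = 33.221 N.
Along the incline: F cos 31° − mg sin 31° − μN = ma, so 131.580 − 77.250 − 33.221 = 15 a, giving a = 1.4073 m/s².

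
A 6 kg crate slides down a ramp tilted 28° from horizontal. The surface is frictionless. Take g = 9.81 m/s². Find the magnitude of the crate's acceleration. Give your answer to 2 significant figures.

Resolving the weight along the incline: the component pulling the crate down the slope is mg sin 28° = 6 × 9.81 × 0.4695 = 27.635 N, and the normal force is N = mg cos 28° = 6 × 9.81 × 0.8829 = 51.967 N.
With no friction the net force along the incline is 27.635 N, so a = g sin 28° = 27.635 / 6 = 4.6058 m/s².

4.6 m/s²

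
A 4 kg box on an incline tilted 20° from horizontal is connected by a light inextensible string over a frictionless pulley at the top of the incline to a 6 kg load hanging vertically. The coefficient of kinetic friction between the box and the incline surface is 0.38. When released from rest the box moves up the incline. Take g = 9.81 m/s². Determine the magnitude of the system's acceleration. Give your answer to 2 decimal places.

For the box on the incline: the weight component along the slope is m₁g sin 20° = 4 × 9.81 × 0.3420 = 13.420 N and the normal force is N = m₁g cos 20° = 36.874 N.
Kinetic friction opposes the box's motion up the incline: f = μN = 0.38 × 36.874 = 14.012 N acting down the slope.
Newton's second law for the box (up-slope positive): T − 13.420 − 14.012 = 4 a. For the hanging load (downward positive): 6 × 9.81 − T = 6 a.
Adding the two equations eliminates T: 31.428 = 10 a, so a = 3.1428 m/s².

3.14 m/s²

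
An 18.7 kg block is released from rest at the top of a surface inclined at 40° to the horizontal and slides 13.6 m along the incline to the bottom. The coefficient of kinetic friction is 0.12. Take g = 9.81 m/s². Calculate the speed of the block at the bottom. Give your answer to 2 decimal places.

12.12 m/s

The weight component along the incline is mg sin 40° = 117.917 N and the normal force is N = mg cos 40° = 140.529 N.
Friction up the slope is f = μN = 0.12 × 140.529 = 16.863 N, so the net downslope force is 117.917 − 16.863 = 101.054 N and a = 101.054 / 18.7 = 5.4040 m/s².
Starting from rest over a distance of 13.6 m, v² = 2aL = 2 × 5.4040 × 13.6 = 146.9888, so v = 12.1239 m/s.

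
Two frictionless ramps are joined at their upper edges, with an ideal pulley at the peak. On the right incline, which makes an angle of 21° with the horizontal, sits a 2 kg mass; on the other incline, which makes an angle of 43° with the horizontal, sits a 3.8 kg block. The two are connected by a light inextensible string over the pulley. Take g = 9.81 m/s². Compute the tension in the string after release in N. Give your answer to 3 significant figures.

13.4 N

Resolve each weight along its own incline: the 2 kg mass has component 2 × 9.81 × sin 21° = 7.031 N down its slope, and the 3.8 kg mass has 3.8 × 9.81 × sin 43° = 25.424 N down its slope.
The 3.8 kg side's 25.424 N exceeds the other side's 7.031 N, so that mass slides down and the 2 kg mass slides up. Taking that direction as positive, Newton's second law for the whole system gives 25.424 − 7.031 = (2 + 3.8) a, so a = 18.393 / 5.8 = 3.1712 m/s².
For the 2 kg mass (up-slope positive): T − 7.031 = 2 × 3.1712, so T = 13.373 N.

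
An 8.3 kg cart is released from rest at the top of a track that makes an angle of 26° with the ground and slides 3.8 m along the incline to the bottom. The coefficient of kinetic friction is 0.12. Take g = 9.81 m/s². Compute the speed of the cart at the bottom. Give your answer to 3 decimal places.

4.964 m/s

The weight component along the incline is mg sin 26° = 35.693 N and the normal force is N = mg cos 26° = 73.183 N.
Friction up the slope is f = μN = 0.12 × 73.183 = 8.782 N, so the net downslope force is 35.693 − 8.782 = 26.911 N and a = 26.911 / 8.3 = 3.2423 m/s².
Starting from rest over a distance of 3.8 m, v² = 2aL = 2 × 3.2423 × 3.8 = 24.6415, so v = 4.9640 m/s.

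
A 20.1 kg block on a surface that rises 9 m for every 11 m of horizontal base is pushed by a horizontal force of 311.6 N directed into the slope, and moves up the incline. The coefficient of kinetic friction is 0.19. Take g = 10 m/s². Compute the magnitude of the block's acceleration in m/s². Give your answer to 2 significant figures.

The horizontal push has components F cos 39.29° = 311.6 × 0.7740 = 241.178 N up the incline and F sin 39.29° = 311.6 × 0.6332 = 197.305 N pressing into the surface.
The normal force is therefore N = mg cos 39.29° + F sin 39.29° = 155.574 + 197.305 = 352.879 N, and kinetic friction down the slope is μN = 0.19 × 352.879 = 67.047 N.
Along the incline: F cos 39.29° − mg sin 39.29° − μN = ma, so 241.178 − 127.273 − 67.047 = 20.1 a, giving a = 2.3312 m/s².

2.3 m/s²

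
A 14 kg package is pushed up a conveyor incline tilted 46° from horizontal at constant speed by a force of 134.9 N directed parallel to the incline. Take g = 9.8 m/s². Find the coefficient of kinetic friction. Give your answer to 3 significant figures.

At constant speed ΣF = 0 along the incline. The applied 134.9 N acts up the slope; the weight component mg sin 46° = 98.693 N and kinetic friction μN both act down the slope.
So 134.9 = 98.693 + μ × 95.307, giving μ = (134.9 − 98.693) / 95.307 = 0.3799.

0.380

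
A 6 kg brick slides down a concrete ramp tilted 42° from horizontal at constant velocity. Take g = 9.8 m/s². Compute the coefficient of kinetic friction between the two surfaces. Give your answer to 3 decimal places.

At constant velocity the net force along the incline is zero: mg sin 42° = μ mg cos 42°.
So μ = tan 42° = 0.6691 / 0.7431 = 0.9004.

0.900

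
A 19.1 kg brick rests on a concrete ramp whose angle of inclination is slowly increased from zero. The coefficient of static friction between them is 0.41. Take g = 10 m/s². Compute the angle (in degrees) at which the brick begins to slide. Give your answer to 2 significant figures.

22°

At the threshold of sliding, static friction is at its maximum μ_s N and exactly balances the weight component along the incline: mg sin θ = μ_s mg cos θ.
Hence tan θ = μ_s = 0.41, so θ = arctan(0.41) = 22.2936°.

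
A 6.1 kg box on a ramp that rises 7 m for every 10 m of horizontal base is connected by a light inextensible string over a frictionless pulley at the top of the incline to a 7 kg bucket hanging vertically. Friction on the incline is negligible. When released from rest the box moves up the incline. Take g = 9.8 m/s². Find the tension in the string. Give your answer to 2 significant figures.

50 N

For the box on the incline: the weight component along the slope is m₁g sin 34.99° = 6.1 × 9.8 × 0.5735 = 34.284 N and the normal force is N = m₁g cos 34.99° = 48.974 N.
Newton's second law for the box (up-slope positive): T − 34.284 = 6.1 a. For the hanging bucket (downward positive): 7 × 9.8 − T = 7 a.
Adding the two equations eliminates T: 34.316 = 13.1 a, so a = 2.6195 m/s².
Then from the hanging bucket's equation, T = 7 × (9.8 − 2.6195) = 50.264 N.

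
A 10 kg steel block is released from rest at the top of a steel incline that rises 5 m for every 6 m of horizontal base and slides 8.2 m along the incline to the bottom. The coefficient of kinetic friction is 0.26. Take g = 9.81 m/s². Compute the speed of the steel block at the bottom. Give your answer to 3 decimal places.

The weight component along the incline is mg sin 39.81° = 62.802 N and the normal force is N = mg cos 39.81° = 75.363 N.
Friction up the slope is f = μN = 0.26 × 75.363 = 19.594 N, so the net downslope force is 62.802 − 19.594 = 43.208 N and a = 43.208 / 10 = 4.3208 m/s².
Starting from rest over a distance of 8.2 m, v² = 2aL = 2 × 4.3208 × 8.2 = 70.8611, so v = 8.4179 m/s.

8.418 m/s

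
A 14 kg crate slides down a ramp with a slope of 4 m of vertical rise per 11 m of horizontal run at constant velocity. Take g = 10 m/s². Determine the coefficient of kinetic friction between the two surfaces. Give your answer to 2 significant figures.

At constant velocity the net force along the incline is zero: mg sin 19.98° = μ mg cos 19.98°.
So μ = tan 19.98° = 0.3417 / 0.9398 = 0.3636.

0.36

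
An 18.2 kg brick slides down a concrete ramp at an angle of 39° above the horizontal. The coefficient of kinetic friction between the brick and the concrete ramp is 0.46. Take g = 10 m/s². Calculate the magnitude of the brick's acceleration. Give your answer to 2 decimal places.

Resolving the weight along the incline: the component pulling the brick down the slope is mg sin 39° = 18.2 × 10 × 0.6293 = 114.533 N, and the normal force is N = mg cos 39° = 18.2 × 10 × 0.7771 = 141.432 N.
Kinetic friction acts up the slope with magnitude f = μN = 0.46 × 141.432 = 65.059 N.
Net force along the incline is 114.533 − 65.059 = 49.474 N, so a = 49.474 / 18.2 = 2.7184 m/s².

2.72 m/s²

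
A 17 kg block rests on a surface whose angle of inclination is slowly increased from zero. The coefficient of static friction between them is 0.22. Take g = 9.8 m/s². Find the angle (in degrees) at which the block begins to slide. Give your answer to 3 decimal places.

12.407°

At the threshold of sliding, static friction is at its maximum μ_s N and exactly balances the weight component along the incline: mg sin θ = μ_s mg cos θ.
Hence tan θ = μ_s = 0.22, so θ = arctan(0.22) = 12.4074°.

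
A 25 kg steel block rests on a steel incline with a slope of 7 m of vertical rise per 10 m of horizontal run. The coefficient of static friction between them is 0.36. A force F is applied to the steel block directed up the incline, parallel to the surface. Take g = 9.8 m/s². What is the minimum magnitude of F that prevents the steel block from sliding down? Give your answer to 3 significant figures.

The normal force is N = mg cos 34.99° = 200.712 N. With F at its minimum the steel block is on the verge of sliding down, so static friction is at its maximum μ_s N = 0.36 × 200.712 = 72.256 N and acts up the slope.
Equilibrium along the incline: F + μ_s N = mg sin 34.99°, so F = 140.498 − 72.256 = 68.242 N.

68.2 N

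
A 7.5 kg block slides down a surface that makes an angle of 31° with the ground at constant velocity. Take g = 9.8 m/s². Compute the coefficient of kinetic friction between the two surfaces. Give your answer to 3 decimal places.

0.601

At constant velocity the net force along the incline is zero: mg sin 31° = μ mg cos 31°.
So μ = tan 31° = 0.5150 / 0.8572 = 0.6008.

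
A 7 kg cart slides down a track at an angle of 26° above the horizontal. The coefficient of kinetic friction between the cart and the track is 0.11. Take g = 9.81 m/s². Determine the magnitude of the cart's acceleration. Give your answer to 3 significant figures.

3.33 m/s²

Resolving the weight along the incline: the component pulling the cart down the slope is mg sin 26° = 7 × 9.81 × 0.4384 = 30.105 N, and the normal force is N = mg cos 26° = 7 × 9.81 × 0.8988 = 61.721 N.
Kinetic friction acts up the slope with magnitude f = μN = 0.11 × 61.721 = 6.789 N.
Net force along the incline is 30.105 − 6.789 = 23.316 N, so a = 23.316 / 7 = 3.3309 m/s².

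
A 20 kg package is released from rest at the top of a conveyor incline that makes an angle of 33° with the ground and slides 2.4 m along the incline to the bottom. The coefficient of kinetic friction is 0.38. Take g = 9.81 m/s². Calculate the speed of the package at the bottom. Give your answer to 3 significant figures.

The weight component along the incline is mg sin 33° = 106.858 N and the normal force is N = mg cos 33° = 164.547 N.
Friction up the slope is f = μN = 0.38 × 164.547 = 62.528 N, so the net downslope force is 106.858 − 62.528 = 44.330 N and a = 44.330 / 20 = 2.2165 m/s².
Starting from rest over a distance of 2.4 m, v² = 2aL = 2 × 2.2165 × 2.4 = 10.6392, so v = 3.2618 m/s.

3.26 m/s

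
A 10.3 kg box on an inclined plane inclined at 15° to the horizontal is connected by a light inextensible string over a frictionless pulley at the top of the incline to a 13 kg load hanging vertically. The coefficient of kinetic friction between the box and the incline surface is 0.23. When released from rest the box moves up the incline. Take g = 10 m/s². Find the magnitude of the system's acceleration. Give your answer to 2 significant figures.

For the box on the incline: the weight component along the slope is m₁g sin 15° = 10.3 × 10 × 0.2588 = 26.656 N and the normal force is N = m₁g cos 15° = 99.490 N.
Kinetic friction opposes the box's motion up the incline: f = μN = 0.23 × 99.490 = 22.883 N acting down the slope.
Newton's second law for the box (up-slope positive): T − 26.656 − 22.883 = 10.3 a. For the hanging load (downward positive): 13 × 10 − T = 13 a.
Adding the two equations eliminates T: 80.461 = 23.3 a, so a = 3.4533 m/s².

3.5 m/s²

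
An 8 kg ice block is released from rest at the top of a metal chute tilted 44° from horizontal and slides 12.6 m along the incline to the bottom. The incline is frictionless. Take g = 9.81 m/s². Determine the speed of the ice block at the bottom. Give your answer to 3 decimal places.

The weight component along the incline is mg sin 44° = 54.517 N and the normal force is N = mg cos 44° = 56.454 N.
With no friction, a = g sin 44° = 6.8146 m/s².
Starting from rest over a distance of 12.6 m, v² = 2aL = 2 × 6.8146 × 12.6 = 171.7279, so v = 13.1045 m/s.

13.104 m/s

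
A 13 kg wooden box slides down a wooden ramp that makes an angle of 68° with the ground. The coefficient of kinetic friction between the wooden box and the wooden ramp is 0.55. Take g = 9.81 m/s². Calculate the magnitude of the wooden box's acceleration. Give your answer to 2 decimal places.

Resolving the weight along the incline: the component pulling the wooden box down the slope is mg sin 68° = 13 × 9.81 × 0.9272 = 118.246 N, and the normal force is N = mg cos 68° = 13 × 9.81 × 0.3746 = 47.773 N.
Kinetic friction acts up the slope with magnitude f = μN = 0.55 × 47.773 = 26.275 N.
Net force along the incline is 118.246 − 26.275 = 91.971 N, so a = 91.971 / 13 = 7.0747 m/s².

7.07 m/s²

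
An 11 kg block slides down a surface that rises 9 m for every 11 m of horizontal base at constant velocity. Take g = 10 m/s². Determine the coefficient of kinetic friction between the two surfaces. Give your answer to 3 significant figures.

At constant velocity the net force along the incline is zero: mg sin 39.29° = μ mg cos 39.29°.
So μ = tan 39.29° = 0.6332 / 0.7740 = 0.8181.

0.818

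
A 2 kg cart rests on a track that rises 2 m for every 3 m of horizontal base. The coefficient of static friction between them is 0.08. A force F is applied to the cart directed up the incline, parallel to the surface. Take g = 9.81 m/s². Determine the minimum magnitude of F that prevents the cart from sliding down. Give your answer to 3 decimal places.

9.577 N

The normal force is N = mg cos 33.69° = 16.325 N. With F at its minimum the cart is on the verge of sliding down, so static friction is at its maximum μ_s N = 0.08 × 16.325 = 1.306 N and acts up the slope.
Equilibrium along the incline: F + μ_s N = mg sin 33.69°, so F = 10.883 − 1.306 = 9.577 N.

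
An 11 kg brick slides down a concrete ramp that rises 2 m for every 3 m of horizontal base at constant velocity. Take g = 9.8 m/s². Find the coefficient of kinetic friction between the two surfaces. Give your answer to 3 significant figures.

At constant velocity the net force along the incline is zero: mg sin 33.69° = μ mg cos 33.69°.
So μ = tan 33.69° = 0.5547 / 0.8321 = 0.6666.

0.667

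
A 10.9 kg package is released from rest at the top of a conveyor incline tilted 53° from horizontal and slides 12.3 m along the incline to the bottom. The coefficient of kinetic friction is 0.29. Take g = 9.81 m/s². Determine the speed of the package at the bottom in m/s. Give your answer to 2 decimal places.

The weight component along the incline is mg sin 53° = 85.397 N and the normal force is N = mg cos 53° = 64.351 N.
Friction up the slope is f = μN = 0.29 × 64.351 = 18.662 N, so the net downslope force is 85.397 − 18.662 = 66.735 N and a = 66.735 / 10.9 = 6.1225 m/s².
Starting from rest over a distance of 12.3 m, v² = 2aL = 2 × 6.1225 × 12.3 = 150.6135, so v = 12.2725 m/s.

12.27 m/s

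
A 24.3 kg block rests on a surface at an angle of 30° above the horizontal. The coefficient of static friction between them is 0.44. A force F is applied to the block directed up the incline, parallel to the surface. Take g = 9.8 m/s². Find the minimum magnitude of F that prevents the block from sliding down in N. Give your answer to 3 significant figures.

28.3 N

The normal force is N = mg cos 30° = 206.235 N. With F at its minimum the block is on the verge of sliding down, so static friction is at its maximum μ_s N = 0.44 × 206.235 = 90.743 N and acts up the slope.
Equilibrium along the incline: F + μ_s N = mg sin 30°, so F = 119.070 − 90.743 = 28.327 N.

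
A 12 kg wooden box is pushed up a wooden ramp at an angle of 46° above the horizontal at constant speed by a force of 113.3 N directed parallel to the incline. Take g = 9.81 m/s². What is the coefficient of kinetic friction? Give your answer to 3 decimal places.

0.350

At constant speed ΣF = 0 along the incline. The applied 113.3 N acts up the slope; the weight component mg sin 46° = 84.681 N and kinetic friction μN both act down the slope.
So 113.3 = 84.681 + μ × 81.775, giving μ = (113.3 − 84.681) / 81.775 = 0.3500.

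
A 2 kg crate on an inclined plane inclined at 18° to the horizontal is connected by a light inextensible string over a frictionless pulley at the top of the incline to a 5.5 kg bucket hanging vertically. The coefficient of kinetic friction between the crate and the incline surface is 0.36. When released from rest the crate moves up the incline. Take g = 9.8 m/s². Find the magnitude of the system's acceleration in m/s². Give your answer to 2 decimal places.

For the crate on the incline: the weight component along the slope is m₁g sin 18° = 2 × 9.8 × 0.3090 = 6.056 N and the normal force is N = m₁g cos 18° = 18.641 N.
Kinetic friction opposes the crate's motion up the incline: f = μN = 0.36 × 18.641 = 6.711 N acting down the slope.
Newton's second law for the crate (up-slope positive): T − 6.056 − 6.711 = 2 a. For the hanging bucket (downward positive): 5.5 × 9.8 − T = 5.5 a.
Adding the two equations eliminates T: 41.133 = 7.5 a, so a = 5.4844 m/s².

5.48 m/s²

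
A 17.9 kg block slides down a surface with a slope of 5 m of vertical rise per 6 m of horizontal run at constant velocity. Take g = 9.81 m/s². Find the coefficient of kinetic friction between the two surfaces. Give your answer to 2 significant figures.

At constant velocity the net force along the incline is zero: mg sin 39.81° = μ mg cos 39.81°.
So μ = tan 39.81° = 0.6402 / 0.7682 = 0.8334.

0.83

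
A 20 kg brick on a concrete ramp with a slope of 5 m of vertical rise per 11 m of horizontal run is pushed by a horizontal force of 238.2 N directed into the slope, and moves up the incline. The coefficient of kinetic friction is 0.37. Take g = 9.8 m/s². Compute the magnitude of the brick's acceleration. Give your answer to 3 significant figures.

The horizontal push has components F cos 24.44° = 238.2 × 0.9104 = 216.857 N up the incline and F sin 24.44° = 238.2 × 0.4138 = 98.567 N pressing into the surface.
The normal force is therefore N = mg cos 24.44° + F sin 24.44° = 178.438 + 98.567 = 277.005 N, and kinetic friction down the slope is μN = 0.37 × 277.005 = 102.492 N.
Along the incline: F cos 24.44° − mg sin 24.44° − μN = ma, so 216.857 − 81.105 − 102.492 = 20 a, giving a = 1.6630 m/s².

1.66 m/s²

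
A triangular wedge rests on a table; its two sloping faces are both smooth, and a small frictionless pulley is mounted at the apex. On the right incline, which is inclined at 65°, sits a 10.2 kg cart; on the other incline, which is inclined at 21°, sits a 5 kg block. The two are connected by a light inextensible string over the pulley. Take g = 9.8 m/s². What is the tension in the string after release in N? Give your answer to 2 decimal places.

41.58 N

Resolve each weight along its own incline: the 10.2 kg mass has component 10.2 × 9.8 × sin 65° = 90.595 N down its slope, and the 5 kg mass has 5 × 9.8 × sin 21° = 17.560 N down its slope.
The 10.2 kg side's 90.595 N exceeds the other side's 17.560 N, so that mass slides down and the 5 kg mass slides up. Taking that direction as positive, Newton's second law for the whole system gives 90.595 − 17.560 = (10.2 + 5) a, so a = 73.035 / 15.2 = 4.8049 m/s².
For the 5 kg mass (up-slope positive): T − 17.560 = 5 × 4.8049, so T = 41.584 N.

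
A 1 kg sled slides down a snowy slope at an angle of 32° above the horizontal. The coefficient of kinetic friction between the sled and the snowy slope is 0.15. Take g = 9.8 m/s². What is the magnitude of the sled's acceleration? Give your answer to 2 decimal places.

Resolving the weight along the incline: the component pulling the sled down the slope is mg sin 32° = 1 × 9.8 × 0.5299 = 5.193 N, and the normal force is N = mg cos 32° = 1 × 9.8 × 0.8480 = 8.310 N.
Kinetic friction acts up the slope with magnitude f = μN = 0.15 × 8.310 = 1.246 N.
Net force along the incline is 5.193 − 1.246 = 3.947 N, so a = 3.947 / 1 = 3.9470 m/s².

3.95 m/s²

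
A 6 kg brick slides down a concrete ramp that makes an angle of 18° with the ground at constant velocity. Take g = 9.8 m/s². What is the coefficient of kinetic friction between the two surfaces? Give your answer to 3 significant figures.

0.325

At constant velocity the net force along the incline is zero: mg sin 18° = μ mg cos 18°.
So μ = tan 18° = 0.3090 / 0.9511 = 0.3249.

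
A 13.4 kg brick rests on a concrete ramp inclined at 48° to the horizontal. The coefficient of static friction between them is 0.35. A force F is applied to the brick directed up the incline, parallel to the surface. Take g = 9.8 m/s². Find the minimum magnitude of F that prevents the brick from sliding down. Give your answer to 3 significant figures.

The normal force is N = mg cos 48° = 87.870 N. With F at its minimum the brick is on the verge of sliding down, so static friction is at its maximum μ_s N = 0.35 × 87.870 = 30.755 N and acts up the slope.
Equilibrium along the incline: F + μ_s N = mg sin 48°, so F = 97.590 − 30.755 = 66.835 N.

66.8 N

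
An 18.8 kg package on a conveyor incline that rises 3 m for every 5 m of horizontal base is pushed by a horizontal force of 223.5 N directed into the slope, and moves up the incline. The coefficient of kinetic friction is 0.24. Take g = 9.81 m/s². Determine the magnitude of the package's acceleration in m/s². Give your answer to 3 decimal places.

The horizontal push has components F cos 30.96° = 223.5 × 0.8575 = 191.651 N up the incline and F sin 30.96° = 223.5 × 0.5145 = 114.991 N pressing into the surface.
The normal force is therefore N = mg cos 30.96° + F sin 30.96° = 158.147 + 114.991 = 273.138 N, and kinetic friction down the slope is μN = 0.24 × 273.138 = 65.553 N.
Along the incline: F cos 30.96° − mg sin 30.96° − μN = ma, so 191.651 − 94.888 − 65.553 = 18.8 a, giving a = 1.6601 m/s².

1.660 m/s²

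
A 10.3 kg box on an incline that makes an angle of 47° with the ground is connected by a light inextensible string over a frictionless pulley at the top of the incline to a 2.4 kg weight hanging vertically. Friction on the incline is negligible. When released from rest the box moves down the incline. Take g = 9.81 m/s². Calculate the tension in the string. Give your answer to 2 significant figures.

33 N

For the box on the incline: the weight component along the slope is m₁g sin 47° = 10.3 × 9.81 × 0.7314 = 73.903 N and the normal force is N = m₁g cos 47° = 68.911 N.
Newton's second law for the box (down-slope positive): 73.903 − T = 10.3 a. For the hanging weight (upward positive): T − 2.4 × 9.81 = 2.4 a.
Adding the two equations eliminates T: 50.359 = 12.7 a, so a = 3.9653 m/s².
Then from the hanging weight's equation, T = 2.4 × (9.81 + 3.9653) = 33.061 N.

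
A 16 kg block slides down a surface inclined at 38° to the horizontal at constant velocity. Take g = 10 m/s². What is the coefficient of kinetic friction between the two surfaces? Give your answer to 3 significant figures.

At constant velocity the net force along the incline is zero: mg sin 38° = μ mg cos 38°.
So μ = tan 38° = 0.6157 / 0.7880 = 0.7813.

0.781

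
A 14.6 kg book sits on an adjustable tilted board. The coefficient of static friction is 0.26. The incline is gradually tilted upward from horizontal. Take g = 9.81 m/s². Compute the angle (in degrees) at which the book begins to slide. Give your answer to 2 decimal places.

At the threshold of sliding, static friction is at its maximum μ_s N and exactly balances the weight component along the incline: mg sin θ = μ_s mg cos θ.
Hence tan θ = μ_s = 0.26, so θ = arctan(0.26) = 14.5742°.

14.57°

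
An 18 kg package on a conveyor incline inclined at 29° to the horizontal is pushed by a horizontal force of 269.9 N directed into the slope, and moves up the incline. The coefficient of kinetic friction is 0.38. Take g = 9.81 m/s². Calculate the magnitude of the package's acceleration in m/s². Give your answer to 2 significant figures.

The horizontal push has components F cos 29° = 269.9 × 0.8746 = 236.055 N up the incline and F sin 29° = 269.9 × 0.4848 = 130.848 N pressing into the surface.
The normal force is therefore N = mg cos 29° + F sin 29° = 154.437 + 130.848 = 285.285 N, and kinetic friction down the slope is μN = 0.38 × 285.285 = 108.408 N.
Along the incline: F cos 29° − mg sin 29° − μN = ma, so 236.055 − 85.606 − 108.408 = 18 a, giving a = 2.3356 m/s².

2.3 m/s²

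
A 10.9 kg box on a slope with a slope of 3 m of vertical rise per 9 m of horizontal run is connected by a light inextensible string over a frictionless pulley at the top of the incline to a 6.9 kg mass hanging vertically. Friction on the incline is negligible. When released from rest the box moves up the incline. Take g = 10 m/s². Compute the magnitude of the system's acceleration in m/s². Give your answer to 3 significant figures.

1.94 m/s²

For the box on the incline: the weight component along the slope is m₁g sin 18.43° = 10.9 × 10 × 0.3162 = 34.466 N and the normal force is N = m₁g cos 18.43° = 103.406 N.
Newton's second law for the box (up-slope positive): T − 34.466 = 10.9 a. For the hanging mass (downward positive): 6.9 × 10 − T = 6.9 a.
Adding the two equations eliminates T: 34.534 = 17.8 a, so a = 1.9401 m/s².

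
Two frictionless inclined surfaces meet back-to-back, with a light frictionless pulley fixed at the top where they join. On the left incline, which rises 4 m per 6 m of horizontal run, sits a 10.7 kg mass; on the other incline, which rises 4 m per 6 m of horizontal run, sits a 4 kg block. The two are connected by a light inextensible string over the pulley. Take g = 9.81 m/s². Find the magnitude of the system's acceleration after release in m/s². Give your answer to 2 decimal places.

Resolve each weight along its own incline: the 10.7 kg mass has component 10.7 × 9.81 × sin 33.69° = 58.225 N down its slope, and the 4 kg mass has 4 × 9.81 × sin 33.69° = 21.766 N down its slope.
The 10.7 kg side's 58.225 N exceeds the other side's 21.766 N, so that mass slides down and the 4 kg mass slides up. Taking that direction as positive, Newton's second law for the whole system gives 58.225 − 21.766 = (10.7 + 4) a, so a = 36.459 / 14.7 = 2.4802 m/s².

2.48 m/s²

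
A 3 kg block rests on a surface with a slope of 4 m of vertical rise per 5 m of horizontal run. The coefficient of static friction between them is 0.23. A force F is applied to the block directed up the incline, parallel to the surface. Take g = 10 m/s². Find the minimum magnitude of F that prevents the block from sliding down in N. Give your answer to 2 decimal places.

13.35 N

The normal force is N = mg cos 38.66° = 23.426 N. With F at its minimum the block is on the verge of sliding down, so static friction is at its maximum μ_s N = 0.23 × 23.426 = 5.388 N and acts up the slope.
Equilibrium along the incline: F + μ_s N = mg sin 38.66°, so F = 18.741 − 5.388 = 13.353 N.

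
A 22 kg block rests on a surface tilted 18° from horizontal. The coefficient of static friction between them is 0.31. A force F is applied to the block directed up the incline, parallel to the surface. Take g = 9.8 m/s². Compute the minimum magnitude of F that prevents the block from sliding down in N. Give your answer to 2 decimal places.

The normal force is N = mg cos 18° = 205.048 N. With F at its minimum the block is on the verge of sliding down, so static friction is at its maximum μ_s N = 0.31 × 205.048 = 63.565 N and acts up the slope.
Equilibrium along the incline: F + μ_s N = mg sin 18°, so F = 66.624 − 63.565 = 3.059 N.

3.06 N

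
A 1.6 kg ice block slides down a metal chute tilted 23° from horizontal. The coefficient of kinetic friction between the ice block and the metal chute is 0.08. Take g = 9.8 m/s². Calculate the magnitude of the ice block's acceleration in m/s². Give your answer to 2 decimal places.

Resolving the weight along the incline: the component pulling the ice block down the slope is mg sin 23° = 1.6 × 9.8 × 0.3907 = 6.126 N, and the normal force is N = mg cos 23° = 1.6 × 9.8 × 0.9205 = 14.433 N.
Kinetic friction acts up the slope with magnitude f = μN = 0.08 × 14.433 = 1.155 N.
Net force along the incline is 6.126 − 1.155 = 4.971 N, so a = 4.971 / 1.6 = 3.1069 m/s².

3.11 m/s²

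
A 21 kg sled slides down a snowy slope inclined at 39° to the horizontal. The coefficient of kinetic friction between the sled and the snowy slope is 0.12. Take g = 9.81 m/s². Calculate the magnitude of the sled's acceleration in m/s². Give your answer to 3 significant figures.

Resolving the weight along the incline: the component pulling the sled down the slope is mg sin 39° = 21 × 9.81 × 0.6293 = 129.642 N, and the normal force is N = mg cos 39° = 21 × 9.81 × 0.7771 = 160.090 N.
Kinetic friction acts up the slope with magnitude f = μN = 0.12 × 160.090 = 19.211 N.
Net force along the incline is 129.642 − 19.211 = 110.431 N, so a = 110.431 / 21 = 5.2586 m/s².

5.26 m/s²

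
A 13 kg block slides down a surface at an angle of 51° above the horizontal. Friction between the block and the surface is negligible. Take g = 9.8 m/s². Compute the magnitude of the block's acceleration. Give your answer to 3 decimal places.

7.616 m/s²

Resolving the weight along the incline: the component pulling the block down the slope is mg sin 51° = 13 × 9.8 × 0.7771 = 99.003 N, and the normal force is N = mg cos 51° = 13 × 9.8 × 0.6293 = 80.173 N.
With no friction the net force along the incline is 99.003 N, so a = g sin 51° = 99.003 / 13 = 7.6156 m/s².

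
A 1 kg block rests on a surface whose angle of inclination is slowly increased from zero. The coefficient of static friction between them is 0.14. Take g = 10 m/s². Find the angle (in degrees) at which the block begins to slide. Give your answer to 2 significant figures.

At the threshold of sliding, static friction is at its maximum μ_s N and exactly balances the weight component along the incline: mg sin θ = μ_s mg cos θ.
Hence tan θ = μ_s = 0.14, so θ = arctan(0.14) = 7.9696°.

8.0°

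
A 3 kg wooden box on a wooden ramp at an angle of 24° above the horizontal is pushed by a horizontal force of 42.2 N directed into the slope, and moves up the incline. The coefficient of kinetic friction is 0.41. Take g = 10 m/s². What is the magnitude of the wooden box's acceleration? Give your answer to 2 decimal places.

The horizontal push has components F cos 24° = 42.2 × 0.9135 = 38.550 N up the incline and F sin 24° = 42.2 × 0.4067 = 17.163 N pressing into the surface.
The normal force is therefore N = mg cos 24° + F sin 24° = 27.405 + 17.163 = 44.568 N, and kinetic friction down the slope is μN = 0.41 × 44.568 = 18.273 N.
Along the incline: F cos 24° − mg sin 24° − μN = ma, so 38.550 − 12.201 − 18.273 = 3 a, giving a = 2.6920 m/s².

2.69 m/s²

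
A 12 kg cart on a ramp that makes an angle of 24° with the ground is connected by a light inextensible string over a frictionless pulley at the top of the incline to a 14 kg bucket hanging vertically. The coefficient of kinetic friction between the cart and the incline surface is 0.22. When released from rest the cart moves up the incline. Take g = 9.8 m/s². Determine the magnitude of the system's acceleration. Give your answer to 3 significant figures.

For the cart on the incline: the weight component along the slope is m₁g sin 24° = 12 × 9.8 × 0.4067 = 47.828 N and the normal force is N = m₁g cos 24° = 107.433 N.
Kinetic friction opposes the cart's motion up the incline: f = μN = 0.22 × 107.433 = 23.635 N acting down the slope.
Newton's second law for the cart (up-slope positive): T − 47.828 − 23.635 = 12 a. For the hanging bucket (downward positive): 14 × 9.8 − T = 14 a.
Adding the two equations eliminates T: 65.737 = 26 a, so a = 2.5283 m/s².

2.53 m/s²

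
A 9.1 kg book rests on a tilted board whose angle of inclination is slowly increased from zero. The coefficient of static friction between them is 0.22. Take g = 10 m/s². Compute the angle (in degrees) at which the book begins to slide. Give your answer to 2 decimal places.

12.41°

At the threshold of sliding, static friction is at its maximum μ_s N and exactly balances the weight component along the incline: mg sin θ = μ_s mg cos θ.
Hence tan θ = μ_s = 0.22, so θ = arctan(0.22) = 12.4074°.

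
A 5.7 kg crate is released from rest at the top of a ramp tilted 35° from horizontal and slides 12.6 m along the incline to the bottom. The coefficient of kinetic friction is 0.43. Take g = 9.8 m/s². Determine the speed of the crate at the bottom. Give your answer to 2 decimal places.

7.39 m/s

The weight component along the incline is mg sin 35° = 32.040 N and the normal force is N = mg cos 35° = 45.758 N.
Friction up the slope is f = μN = 0.43 × 45.758 = 19.676 N, so the net downslope force is 32.040 − 19.676 = 12.364 N and a = 12.364 / 5.7 = 2.1691 m/s².
Starting from rest over a distance of 12.6 m, v² = 2aL = 2 × 2.1691 × 12.6 = 54.6613, so v = 7.3933 m/s.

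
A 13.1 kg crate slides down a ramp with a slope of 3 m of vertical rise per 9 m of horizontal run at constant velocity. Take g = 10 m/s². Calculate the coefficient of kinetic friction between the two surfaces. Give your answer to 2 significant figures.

0.33

At constant velocity the net force along the incline is zero: mg sin 18.43° = μ mg cos 18.43°.
So μ = tan 18.43° = 0.3162 / 0.9487 = 0.3333.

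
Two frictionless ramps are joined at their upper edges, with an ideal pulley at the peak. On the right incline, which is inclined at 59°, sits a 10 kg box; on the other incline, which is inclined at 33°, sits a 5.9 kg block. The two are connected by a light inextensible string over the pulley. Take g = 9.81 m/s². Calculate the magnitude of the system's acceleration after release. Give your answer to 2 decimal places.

3.31 m/s²

Resolve each weight along its own incline: the 10 kg mass has component 10 × 9.81 × sin 59° = 84.088 N down its slope, and the 5.9 kg mass has 5.9 × 9.81 × sin 33° = 31.523 N down its slope.
The 10 kg side's 84.088 N exceeds the other side's 31.523 N, so that mass slides down and the 5.9 kg mass slides up. Taking that direction as positive, Newton's second law for the whole system gives 84.088 − 31.523 = (10 + 5.9) a, so a = 52.565 / 15.9 = 3.3060 m/s².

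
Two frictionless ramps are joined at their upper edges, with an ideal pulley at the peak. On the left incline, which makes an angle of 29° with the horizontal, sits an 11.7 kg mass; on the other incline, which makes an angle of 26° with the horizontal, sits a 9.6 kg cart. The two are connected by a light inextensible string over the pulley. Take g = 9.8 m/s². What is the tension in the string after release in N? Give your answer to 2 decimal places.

47.71 N

Resolve each weight along its own incline: the 11.7 kg mass has component 11.7 × 9.8 × sin 29° = 55.588 N down its slope, and the 9.6 kg mass has 9.6 × 9.8 × sin 26° = 41.242 N down its slope.
The 11.7 kg side's 55.588 N exceeds the other side's 41.242 N, so that mass slides down and the 9.6 kg mass slides up. Taking that direction as positive, Newton's second law for the whole system gives 55.588 − 41.242 = (11.7 + 9.6) a, so a = 14.346 / 21.3 = 0.6735 m/s².
For the 9.6 kg mass (up-slope positive): T − 41.242 = 9.6 × 0.6735, so T = 47.708 N.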